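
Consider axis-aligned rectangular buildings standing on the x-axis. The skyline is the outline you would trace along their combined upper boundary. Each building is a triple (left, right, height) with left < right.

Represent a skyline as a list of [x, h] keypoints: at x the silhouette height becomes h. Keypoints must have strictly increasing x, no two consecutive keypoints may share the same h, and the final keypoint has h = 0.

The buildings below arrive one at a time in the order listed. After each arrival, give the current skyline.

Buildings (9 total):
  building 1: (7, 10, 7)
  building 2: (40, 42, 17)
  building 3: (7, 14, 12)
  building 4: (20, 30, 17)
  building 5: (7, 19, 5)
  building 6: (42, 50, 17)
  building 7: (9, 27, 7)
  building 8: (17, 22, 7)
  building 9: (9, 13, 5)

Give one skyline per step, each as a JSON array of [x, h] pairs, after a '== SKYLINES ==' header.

== SKYLINES ==
[[7,7],[10,0]]
[[7,7],[10,0],[40,17],[42,0]]
[[7,12],[14,0],[40,17],[42,0]]
[[7,12],[14,0],[20,17],[30,0],[40,17],[42,0]]
[[7,12],[14,5],[19,0],[20,17],[30,0],[40,17],[42,0]]
[[7,12],[14,5],[19,0],[20,17],[30,0],[40,17],[50,0]]
[[7,12],[14,7],[20,17],[30,0],[40,17],[50,0]]
[[7,12],[14,7],[20,17],[30,0],[40,17],[50,0]]
[[7,12],[14,7],[20,17],[30,0],[40,17],[50,0]]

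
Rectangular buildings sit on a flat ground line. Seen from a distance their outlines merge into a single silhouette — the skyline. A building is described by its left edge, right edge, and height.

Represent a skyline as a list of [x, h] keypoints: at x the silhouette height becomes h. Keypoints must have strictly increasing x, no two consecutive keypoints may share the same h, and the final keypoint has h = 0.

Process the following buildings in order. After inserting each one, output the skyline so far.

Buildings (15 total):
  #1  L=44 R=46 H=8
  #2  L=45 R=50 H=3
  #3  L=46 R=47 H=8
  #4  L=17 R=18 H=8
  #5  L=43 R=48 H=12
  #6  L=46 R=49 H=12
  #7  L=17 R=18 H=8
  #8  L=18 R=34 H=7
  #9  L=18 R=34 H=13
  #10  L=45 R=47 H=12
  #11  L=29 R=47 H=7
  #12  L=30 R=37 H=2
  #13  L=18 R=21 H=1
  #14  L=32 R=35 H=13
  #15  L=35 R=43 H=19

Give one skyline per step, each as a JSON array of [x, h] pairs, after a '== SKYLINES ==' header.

== SKYLINES ==
[[44,8],[46,0]]
[[44,8],[46,3],[50,0]]
[[44,8],[47,3],[50,0]]
[[17,8],[18,0],[44,8],[47,3],[50,0]]
[[17,8],[18,0],[43,12],[48,3],[50,0]]
[[17,8],[18,0],[43,12],[49,3],[50,0]]
[[17,8],[18,0],[43,12],[49,3],[50,0]]
[[17,8],[18,7],[34,0],[43,12],[49,3],[50,0]]
[[17,8],[18,13],[34,0],[43,12],[49,3],[50,0]]
[[17,8],[18,13],[34,0],[43,12],[49,3],[50,0]]
[[17,8],[18,13],[34,7],[43,12],[49,3],[50,0]]
[[17,8],[18,13],[34,7],[43,12],[49,3],[50,0]]
[[17,8],[18,13],[34,7],[43,12],[49,3],[50,0]]
[[17,8],[18,13],[35,7],[43,12],[49,3],[50,0]]
[[17,8],[18,13],[35,19],[43,12],[49,3],[50,0]]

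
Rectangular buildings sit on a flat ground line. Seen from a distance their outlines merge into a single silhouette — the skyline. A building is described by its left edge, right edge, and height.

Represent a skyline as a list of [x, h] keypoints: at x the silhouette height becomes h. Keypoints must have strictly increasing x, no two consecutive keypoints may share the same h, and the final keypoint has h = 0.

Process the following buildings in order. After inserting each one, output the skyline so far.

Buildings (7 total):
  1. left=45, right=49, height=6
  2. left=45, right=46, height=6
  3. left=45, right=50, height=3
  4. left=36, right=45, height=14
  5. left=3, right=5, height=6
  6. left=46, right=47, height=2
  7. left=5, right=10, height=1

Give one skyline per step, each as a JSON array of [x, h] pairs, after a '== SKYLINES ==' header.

== SKYLINES ==
[[45,6],[49,0]]
[[45,6],[49,0]]
[[45,6],[49,3],[50,0]]
[[36,14],[45,6],[49,3],[50,0]]
[[3,6],[5,0],[36,14],[45,6],[49,3],[50,0]]
[[3,6],[5,0],[36,14],[45,6],[49,3],[50,0]]
[[3,6],[5,1],[10,0],[36,14],[45,6],[49,3],[50,0]]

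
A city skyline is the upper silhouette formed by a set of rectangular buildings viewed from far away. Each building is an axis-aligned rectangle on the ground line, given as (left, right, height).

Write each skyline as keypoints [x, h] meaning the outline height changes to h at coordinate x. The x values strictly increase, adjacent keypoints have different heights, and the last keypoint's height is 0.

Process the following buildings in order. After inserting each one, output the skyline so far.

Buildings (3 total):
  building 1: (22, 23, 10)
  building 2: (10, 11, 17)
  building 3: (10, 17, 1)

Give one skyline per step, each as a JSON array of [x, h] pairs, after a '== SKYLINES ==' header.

== SKYLINES ==
[[22,10],[23,0]]
[[10,17],[11,0],[22,10],[23,0]]
[[10,17],[11,1],[17,0],[22,10],[23,0]]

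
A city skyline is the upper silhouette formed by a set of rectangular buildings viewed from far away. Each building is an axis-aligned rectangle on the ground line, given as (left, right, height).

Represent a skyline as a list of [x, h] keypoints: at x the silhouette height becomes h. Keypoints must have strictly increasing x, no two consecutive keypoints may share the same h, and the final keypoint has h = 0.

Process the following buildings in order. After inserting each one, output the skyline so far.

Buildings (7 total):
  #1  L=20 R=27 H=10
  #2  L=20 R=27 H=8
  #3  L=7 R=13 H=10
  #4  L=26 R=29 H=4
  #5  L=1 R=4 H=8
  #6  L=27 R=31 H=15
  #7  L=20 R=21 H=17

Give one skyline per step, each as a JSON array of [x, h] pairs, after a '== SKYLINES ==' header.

== SKYLINES ==
[[20,10],[27,0]]
[[20,10],[27,0]]
[[7,10],[13,0],[20,10],[27,0]]
[[7,10],[13,0],[20,10],[27,4],[29,0]]
[[1,8],[4,0],[7,10],[13,0],[20,10],[27,4],[29,0]]
[[1,8],[4,0],[7,10],[13,0],[20,10],[27,15],[31,0]]
[[1,8],[4,0],[7,10],[13,0],[20,17],[21,10],[27,15],[31,0]]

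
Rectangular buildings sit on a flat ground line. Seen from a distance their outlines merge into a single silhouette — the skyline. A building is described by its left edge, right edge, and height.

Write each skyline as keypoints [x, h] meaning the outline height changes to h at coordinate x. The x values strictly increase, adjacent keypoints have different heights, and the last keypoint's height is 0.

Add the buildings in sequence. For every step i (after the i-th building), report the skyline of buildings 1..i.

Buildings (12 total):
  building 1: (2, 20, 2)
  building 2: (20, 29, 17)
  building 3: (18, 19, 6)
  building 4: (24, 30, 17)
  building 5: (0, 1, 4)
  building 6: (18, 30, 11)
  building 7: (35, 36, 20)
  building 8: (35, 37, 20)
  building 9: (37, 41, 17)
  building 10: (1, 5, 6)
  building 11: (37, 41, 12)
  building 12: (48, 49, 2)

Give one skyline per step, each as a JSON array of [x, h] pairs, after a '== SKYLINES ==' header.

== SKYLINES ==
[[2,2],[20,0]]
[[2,2],[20,17],[29,0]]
[[2,2],[18,6],[19,2],[20,17],[29,0]]
[[2,2],[18,6],[19,2],[20,17],[30,0]]
[[0,4],[1,0],[2,2],[18,6],[19,2],[20,17],[30,0]]
[[0,4],[1,0],[2,2],[18,11],[20,17],[30,0]]
[[0,4],[1,0],[2,2],[18,11],[20,17],[30,0],[35,20],[36,0]]
[[0,4],[1,0],[2,2],[18,11],[20,17],[30,0],[35,20],[37,0]]
[[0,4],[1,0],[2,2],[18,11],[20,17],[30,0],[35,20],[37,17],[41,0]]
[[0,4],[1,6],[5,2],[18,11],[20,17],[30,0],[35,20],[37,17],[41,0]]
[[0,4],[1,6],[5,2],[18,11],[20,17],[30,0],[35,20],[37,17],[41,0]]
[[0,4],[1,6],[5,2],[18,11],[20,17],[30,0],[35,20],[37,17],[41,0],[48,2],[49,0]]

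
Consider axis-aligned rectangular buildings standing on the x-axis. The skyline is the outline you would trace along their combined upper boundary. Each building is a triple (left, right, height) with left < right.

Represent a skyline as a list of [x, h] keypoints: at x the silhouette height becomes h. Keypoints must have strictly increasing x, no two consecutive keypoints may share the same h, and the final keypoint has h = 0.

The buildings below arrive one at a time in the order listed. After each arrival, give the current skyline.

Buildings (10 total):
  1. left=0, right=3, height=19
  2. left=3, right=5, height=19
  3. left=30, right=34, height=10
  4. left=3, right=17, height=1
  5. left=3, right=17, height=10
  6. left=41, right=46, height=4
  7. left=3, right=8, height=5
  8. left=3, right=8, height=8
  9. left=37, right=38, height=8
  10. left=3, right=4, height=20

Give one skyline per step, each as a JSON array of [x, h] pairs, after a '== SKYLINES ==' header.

== SKYLINES ==
[[0,19],[3,0]]
[[0,19],[5,0]]
[[0,19],[5,0],[30,10],[34,0]]
[[0,19],[5,1],[17,0],[30,10],[34,0]]
[[0,19],[5,10],[17,0],[30,10],[34,0]]
[[0,19],[5,10],[17,0],[30,10],[34,0],[41,4],[46,0]]
[[0,19],[5,10],[17,0],[30,10],[34,0],[41,4],[46,0]]
[[0,19],[5,10],[17,0],[30,10],[34,0],[41,4],[46,0]]
[[0,19],[5,10],[17,0],[30,10],[34,0],[37,8],[38,0],[41,4],[46,0]]
[[0,19],[3,20],[4,19],[5,10],[17,0],[30,10],[34,0],[37,8],[38,0],[41,4],[46,0]]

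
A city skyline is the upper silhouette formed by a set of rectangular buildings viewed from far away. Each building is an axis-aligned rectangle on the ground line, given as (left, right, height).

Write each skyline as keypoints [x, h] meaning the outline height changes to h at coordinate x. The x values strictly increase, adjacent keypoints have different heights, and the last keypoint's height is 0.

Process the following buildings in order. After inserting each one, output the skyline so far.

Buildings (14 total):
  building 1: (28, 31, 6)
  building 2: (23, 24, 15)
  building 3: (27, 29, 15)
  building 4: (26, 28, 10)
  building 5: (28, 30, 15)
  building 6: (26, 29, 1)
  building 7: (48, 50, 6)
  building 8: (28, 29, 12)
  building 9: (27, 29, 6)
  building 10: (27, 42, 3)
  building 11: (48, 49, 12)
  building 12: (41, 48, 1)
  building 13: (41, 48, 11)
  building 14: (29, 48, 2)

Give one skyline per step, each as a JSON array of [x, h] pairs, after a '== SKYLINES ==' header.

== SKYLINES ==
[[28,6],[31,0]]
[[23,15],[24,0],[28,6],[31,0]]
[[23,15],[24,0],[27,15],[29,6],[31,0]]
[[23,15],[24,0],[26,10],[27,15],[29,6],[31,0]]
[[23,15],[24,0],[26,10],[27,15],[30,6],[31,0]]
[[23,15],[24,0],[26,10],[27,15],[30,6],[31,0]]
[[23,15],[24,0],[26,10],[27,15],[30,6],[31,0],[48,6],[50,0]]
[[23,15],[24,0],[26,10],[27,15],[30,6],[31,0],[48,6],[50,0]]
[[23,15],[24,0],[26,10],[27,15],[30,6],[31,0],[48,6],[50,0]]
[[23,15],[24,0],[26,10],[27,15],[30,6],[31,3],[42,0],[48,6],[50,0]]
[[23,15],[24,0],[26,10],[27,15],[30,6],[31,3],[42,0],[48,12],[49,6],[50,0]]
[[23,15],[24,0],[26,10],[27,15],[30,6],[31,3],[42,1],[48,12],[49,6],[50,0]]
[[23,15],[24,0],[26,10],[27,15],[30,6],[31,3],[41,11],[48,12],[49,6],[50,0]]
[[23,15],[24,0],[26,10],[27,15],[30,6],[31,3],[41,11],[48,12],[49,6],[50,0]]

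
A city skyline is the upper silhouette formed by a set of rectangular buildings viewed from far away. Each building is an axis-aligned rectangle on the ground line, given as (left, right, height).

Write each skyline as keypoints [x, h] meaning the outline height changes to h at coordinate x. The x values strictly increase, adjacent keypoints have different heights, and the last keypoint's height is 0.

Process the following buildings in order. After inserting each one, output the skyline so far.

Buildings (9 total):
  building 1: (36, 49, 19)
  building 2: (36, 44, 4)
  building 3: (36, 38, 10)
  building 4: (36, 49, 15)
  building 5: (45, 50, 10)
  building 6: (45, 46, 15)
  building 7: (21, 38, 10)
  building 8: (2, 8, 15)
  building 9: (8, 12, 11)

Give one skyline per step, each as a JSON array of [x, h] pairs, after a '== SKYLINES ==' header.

== SKYLINES ==
[[36,19],[49,0]]
[[36,19],[49,0]]
[[36,19],[49,0]]
[[36,19],[49,0]]
[[36,19],[49,10],[50,0]]
[[36,19],[49,10],[50,0]]
[[21,10],[36,19],[49,10],[50,0]]
[[2,15],[8,0],[21,10],[36,19],[49,10],[50,0]]
[[2,15],[8,11],[12,0],[21,10],[36,19],[49,10],[50,0]]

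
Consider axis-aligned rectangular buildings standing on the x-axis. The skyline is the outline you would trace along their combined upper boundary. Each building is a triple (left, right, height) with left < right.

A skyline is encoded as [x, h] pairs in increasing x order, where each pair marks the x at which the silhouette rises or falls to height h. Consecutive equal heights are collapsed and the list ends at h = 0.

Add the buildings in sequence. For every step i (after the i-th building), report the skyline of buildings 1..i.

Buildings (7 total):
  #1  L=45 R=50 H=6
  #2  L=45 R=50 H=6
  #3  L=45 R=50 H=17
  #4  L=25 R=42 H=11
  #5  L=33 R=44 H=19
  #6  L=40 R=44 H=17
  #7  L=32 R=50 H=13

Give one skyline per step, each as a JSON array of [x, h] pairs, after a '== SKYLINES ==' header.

== SKYLINES ==
[[45,6],[50,0]]
[[45,6],[50,0]]
[[45,17],[50,0]]
[[25,11],[42,0],[45,17],[50,0]]
[[25,11],[33,19],[44,0],[45,17],[50,0]]
[[25,11],[33,19],[44,0],[45,17],[50,0]]
[[25,11],[32,13],[33,19],[44,13],[45,17],[50,0]]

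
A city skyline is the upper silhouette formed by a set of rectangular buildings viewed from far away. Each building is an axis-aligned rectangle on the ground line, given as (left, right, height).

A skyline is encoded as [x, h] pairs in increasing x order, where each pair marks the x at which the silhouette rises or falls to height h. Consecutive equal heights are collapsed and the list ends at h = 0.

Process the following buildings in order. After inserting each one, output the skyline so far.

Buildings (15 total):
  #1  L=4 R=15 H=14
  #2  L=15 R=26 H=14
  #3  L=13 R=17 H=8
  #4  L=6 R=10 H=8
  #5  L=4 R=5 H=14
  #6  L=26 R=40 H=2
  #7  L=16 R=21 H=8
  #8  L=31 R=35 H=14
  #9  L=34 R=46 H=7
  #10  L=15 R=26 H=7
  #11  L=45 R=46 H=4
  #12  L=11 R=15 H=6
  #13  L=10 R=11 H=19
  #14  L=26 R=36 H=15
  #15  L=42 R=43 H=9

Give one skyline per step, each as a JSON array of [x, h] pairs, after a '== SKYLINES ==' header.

== SKYLINES ==
[[4,14],[15,0]]
[[4,14],[26,0]]
[[4,14],[26,0]]
[[4,14],[26,0]]
[[4,14],[26,0]]
[[4,14],[26,2],[40,0]]
[[4,14],[26,2],[40,0]]
[[4,14],[26,2],[31,14],[35,2],[40,0]]
[[4,14],[26,2],[31,14],[35,7],[46,0]]
[[4,14],[26,2],[31,14],[35,7],[46,0]]
[[4,14],[26,2],[31,14],[35,7],[46,0]]
[[4,14],[26,2],[31,14],[35,7],[46,0]]
[[4,14],[10,19],[11,14],[26,2],[31,14],[35,7],[46,0]]
[[4,14],[10,19],[11,14],[26,15],[36,7],[46,0]]
[[4,14],[10,19],[11,14],[26,15],[36,7],[42,9],[43,7],[46,0]]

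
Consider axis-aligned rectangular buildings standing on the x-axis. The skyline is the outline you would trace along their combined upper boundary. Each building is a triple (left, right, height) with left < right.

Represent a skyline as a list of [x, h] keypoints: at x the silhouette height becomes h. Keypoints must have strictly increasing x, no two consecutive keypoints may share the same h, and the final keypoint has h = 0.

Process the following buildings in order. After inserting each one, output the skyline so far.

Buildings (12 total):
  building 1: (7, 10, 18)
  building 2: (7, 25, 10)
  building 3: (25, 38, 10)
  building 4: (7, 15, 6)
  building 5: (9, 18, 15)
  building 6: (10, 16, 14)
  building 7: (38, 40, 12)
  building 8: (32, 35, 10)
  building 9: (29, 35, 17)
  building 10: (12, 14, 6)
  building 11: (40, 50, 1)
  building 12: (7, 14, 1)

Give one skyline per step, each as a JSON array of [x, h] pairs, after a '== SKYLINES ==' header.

== SKYLINES ==
[[7,18],[10,0]]
[[7,18],[10,10],[25,0]]
[[7,18],[10,10],[38,0]]
[[7,18],[10,10],[38,0]]
[[7,18],[10,15],[18,10],[38,0]]
[[7,18],[10,15],[18,10],[38,0]]
[[7,18],[10,15],[18,10],[38,12],[40,0]]
[[7,18],[10,15],[18,10],[38,12],[40,0]]
[[7,18],[10,15],[18,10],[29,17],[35,10],[38,12],[40,0]]
[[7,18],[10,15],[18,10],[29,17],[35,10],[38,12],[40,0]]
[[7,18],[10,15],[18,10],[29,17],[35,10],[38,12],[40,1],[50,0]]
[[7,18],[10,15],[18,10],[29,17],[35,10],[38,12],[40,1],[50,0]]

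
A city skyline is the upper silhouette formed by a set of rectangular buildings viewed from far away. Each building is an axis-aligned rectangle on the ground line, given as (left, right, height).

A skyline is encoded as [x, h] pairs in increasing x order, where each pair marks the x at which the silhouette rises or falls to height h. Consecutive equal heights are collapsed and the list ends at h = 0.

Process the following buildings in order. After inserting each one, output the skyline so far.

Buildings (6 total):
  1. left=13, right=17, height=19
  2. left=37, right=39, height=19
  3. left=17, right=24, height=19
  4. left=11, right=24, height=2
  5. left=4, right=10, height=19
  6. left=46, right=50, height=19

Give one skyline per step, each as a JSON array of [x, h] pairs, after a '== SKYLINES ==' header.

== SKYLINES ==
[[13,19],[17,0]]
[[13,19],[17,0],[37,19],[39,0]]
[[13,19],[24,0],[37,19],[39,0]]
[[11,2],[13,19],[24,0],[37,19],[39,0]]
[[4,19],[10,0],[11,2],[13,19],[24,0],[37,19],[39,0]]
[[4,19],[10,0],[11,2],[13,19],[24,0],[37,19],[39,0],[46,19],[50,0]]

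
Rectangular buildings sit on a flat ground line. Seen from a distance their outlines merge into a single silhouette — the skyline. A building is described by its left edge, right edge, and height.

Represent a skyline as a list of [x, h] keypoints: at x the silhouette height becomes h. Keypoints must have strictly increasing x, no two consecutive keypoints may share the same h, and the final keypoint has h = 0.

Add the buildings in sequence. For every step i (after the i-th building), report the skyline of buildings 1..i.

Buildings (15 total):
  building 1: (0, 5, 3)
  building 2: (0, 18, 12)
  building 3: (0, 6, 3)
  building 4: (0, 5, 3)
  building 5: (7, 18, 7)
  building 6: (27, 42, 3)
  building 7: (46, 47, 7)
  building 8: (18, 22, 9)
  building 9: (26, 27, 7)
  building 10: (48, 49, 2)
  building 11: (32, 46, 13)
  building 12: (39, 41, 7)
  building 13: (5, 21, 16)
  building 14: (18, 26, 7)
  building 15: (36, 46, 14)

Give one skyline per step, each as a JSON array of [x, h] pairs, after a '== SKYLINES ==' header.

== SKYLINES ==
[[0,3],[5,0]]
[[0,12],[18,0]]
[[0,12],[18,0]]
[[0,12],[18,0]]
[[0,12],[18,0]]
[[0,12],[18,0],[27,3],[42,0]]
[[0,12],[18,0],[27,3],[42,0],[46,7],[47,0]]
[[0,12],[18,9],[22,0],[27,3],[42,0],[46,7],[47,0]]
[[0,12],[18,9],[22,0],[26,7],[27,3],[42,0],[46,7],[47,0]]
[[0,12],[18,9],[22,0],[26,7],[27,3],[42,0],[46,7],[47,0],[48,2],[49,0]]
[[0,12],[18,9],[22,0],[26,7],[27,3],[32,13],[46,7],[47,0],[48,2],[49,0]]
[[0,12],[18,9],[22,0],[26,7],[27,3],[32,13],[46,7],[47,0],[48,2],[49,0]]
[[0,12],[5,16],[21,9],[22,0],[26,7],[27,3],[32,13],[46,7],[47,0],[48,2],[49,0]]
[[0,12],[5,16],[21,9],[22,7],[27,3],[32,13],[46,7],[47,0],[48,2],[49,0]]
[[0,12],[5,16],[21,9],[22,7],[27,3],[32,13],[36,14],[46,7],[47,0],[48,2],[49,0]]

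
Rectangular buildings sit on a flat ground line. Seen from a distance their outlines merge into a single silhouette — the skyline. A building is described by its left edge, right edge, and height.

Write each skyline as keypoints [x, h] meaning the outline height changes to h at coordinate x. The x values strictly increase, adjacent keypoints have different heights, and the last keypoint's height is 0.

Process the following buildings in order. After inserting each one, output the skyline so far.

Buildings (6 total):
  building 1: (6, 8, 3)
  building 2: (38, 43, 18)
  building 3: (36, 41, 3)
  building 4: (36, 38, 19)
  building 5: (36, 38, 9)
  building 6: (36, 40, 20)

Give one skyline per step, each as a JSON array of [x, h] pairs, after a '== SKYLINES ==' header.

== SKYLINES ==
[[6,3],[8,0]]
[[6,3],[8,0],[38,18],[43,0]]
[[6,3],[8,0],[36,3],[38,18],[43,0]]
[[6,3],[8,0],[36,19],[38,18],[43,0]]
[[6,3],[8,0],[36,19],[38,18],[43,0]]
[[6,3],[8,0],[36,20],[40,18],[43,0]]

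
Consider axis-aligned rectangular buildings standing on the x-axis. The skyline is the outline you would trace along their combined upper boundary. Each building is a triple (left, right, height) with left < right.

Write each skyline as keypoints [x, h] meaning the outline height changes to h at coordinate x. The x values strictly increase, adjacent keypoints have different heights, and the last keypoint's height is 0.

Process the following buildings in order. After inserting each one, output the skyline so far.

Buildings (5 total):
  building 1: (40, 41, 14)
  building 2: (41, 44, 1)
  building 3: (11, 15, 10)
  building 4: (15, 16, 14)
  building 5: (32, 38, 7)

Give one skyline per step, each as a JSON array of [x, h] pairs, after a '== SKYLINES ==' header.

== SKYLINES ==
[[40,14],[41,0]]
[[40,14],[41,1],[44,0]]
[[11,10],[15,0],[40,14],[41,1],[44,0]]
[[11,10],[15,14],[16,0],[40,14],[41,1],[44,0]]
[[11,10],[15,14],[16,0],[32,7],[38,0],[40,14],[41,1],[44,0]]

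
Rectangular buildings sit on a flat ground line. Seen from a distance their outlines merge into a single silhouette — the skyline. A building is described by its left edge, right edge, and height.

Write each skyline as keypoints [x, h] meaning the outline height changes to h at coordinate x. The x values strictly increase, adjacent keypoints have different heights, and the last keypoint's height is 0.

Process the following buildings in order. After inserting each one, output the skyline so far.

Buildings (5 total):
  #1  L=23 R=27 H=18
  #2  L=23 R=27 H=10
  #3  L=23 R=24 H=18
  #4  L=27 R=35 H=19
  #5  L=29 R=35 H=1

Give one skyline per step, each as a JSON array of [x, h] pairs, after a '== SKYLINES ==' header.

== SKYLINES ==
[[23,18],[27,0]]
[[23,18],[27,0]]
[[23,18],[27,0]]
[[23,18],[27,19],[35,0]]
[[23,18],[27,19],[35,0]]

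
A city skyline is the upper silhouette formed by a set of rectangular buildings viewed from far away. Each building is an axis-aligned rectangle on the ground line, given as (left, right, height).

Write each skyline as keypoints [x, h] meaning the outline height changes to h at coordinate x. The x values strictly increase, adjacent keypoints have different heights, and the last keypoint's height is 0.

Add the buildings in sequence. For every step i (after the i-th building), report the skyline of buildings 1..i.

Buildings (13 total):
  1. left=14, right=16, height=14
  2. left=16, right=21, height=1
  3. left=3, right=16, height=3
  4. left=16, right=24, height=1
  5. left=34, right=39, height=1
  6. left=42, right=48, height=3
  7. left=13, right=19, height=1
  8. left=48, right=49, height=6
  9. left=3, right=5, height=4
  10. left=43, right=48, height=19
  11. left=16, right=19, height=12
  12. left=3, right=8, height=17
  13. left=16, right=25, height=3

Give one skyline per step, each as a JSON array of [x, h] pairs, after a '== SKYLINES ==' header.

== SKYLINES ==
[[14,14],[16,0]]
[[14,14],[16,1],[21,0]]
[[3,3],[14,14],[16,1],[21,0]]
[[3,3],[14,14],[16,1],[24,0]]
[[3,3],[14,14],[16,1],[24,0],[34,1],[39,0]]
[[3,3],[14,14],[16,1],[24,0],[34,1],[39,0],[42,3],[48,0]]
[[3,3],[14,14],[16,1],[24,0],[34,1],[39,0],[42,3],[48,0]]
[[3,3],[14,14],[16,1],[24,0],[34,1],[39,0],[42,3],[48,6],[49,0]]
[[3,4],[5,3],[14,14],[16,1],[24,0],[34,1],[39,0],[42,3],[48,6],[49,0]]
[[3,4],[5,3],[14,14],[16,1],[24,0],[34,1],[39,0],[42,3],[43,19],[48,6],[49,0]]
[[3,4],[5,3],[14,14],[16,12],[19,1],[24,0],[34,1],[39,0],[42,3],[43,19],[48,6],[49,0]]
[[3,17],[8,3],[14,14],[16,12],[19,1],[24,0],[34,1],[39,0],[42,3],[43,19],[48,6],[49,0]]
[[3,17],[8,3],[14,14],[16,12],[19,3],[25,0],[34,1],[39,0],[42,3],[43,19],[48,6],[49,0]]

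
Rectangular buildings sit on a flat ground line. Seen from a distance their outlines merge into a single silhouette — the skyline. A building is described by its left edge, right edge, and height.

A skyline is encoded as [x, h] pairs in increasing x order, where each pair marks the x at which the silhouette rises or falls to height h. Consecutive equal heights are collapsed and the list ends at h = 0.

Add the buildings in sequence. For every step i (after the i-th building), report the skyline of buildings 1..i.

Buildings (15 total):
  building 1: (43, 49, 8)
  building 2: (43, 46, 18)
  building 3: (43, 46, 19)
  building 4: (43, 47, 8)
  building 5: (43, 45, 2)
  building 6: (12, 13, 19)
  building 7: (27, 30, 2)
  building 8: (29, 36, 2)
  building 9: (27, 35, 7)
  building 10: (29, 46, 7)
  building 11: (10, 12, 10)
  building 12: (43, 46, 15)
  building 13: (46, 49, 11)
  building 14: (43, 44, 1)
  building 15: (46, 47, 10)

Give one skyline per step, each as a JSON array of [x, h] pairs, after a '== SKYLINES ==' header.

== SKYLINES ==
[[43,8],[49,0]]
[[43,18],[46,8],[49,0]]
[[43,19],[46,8],[49,0]]
[[43,19],[46,8],[49,0]]
[[43,19],[46,8],[49,0]]
[[12,19],[13,0],[43,19],[46,8],[49,0]]
[[12,19],[13,0],[27,2],[30,0],[43,19],[46,8],[49,0]]
[[12,19],[13,0],[27,2],[36,0],[43,19],[46,8],[49,0]]
[[12,19],[13,0],[27,7],[35,2],[36,0],[43,19],[46,8],[49,0]]
[[12,19],[13,0],[27,7],[43,19],[46,8],[49,0]]
[[10,10],[12,19],[13,0],[27,7],[43,19],[46,8],[49,0]]
[[10,10],[12,19],[13,0],[27,7],[43,19],[46,8],[49,0]]
[[10,10],[12,19],[13,0],[27,7],[43,19],[46,11],[49,0]]
[[10,10],[12,19],[13,0],[27,7],[43,19],[46,11],[49,0]]
[[10,10],[12,19],[13,0],[27,7],[43,19],[46,11],[49,0]]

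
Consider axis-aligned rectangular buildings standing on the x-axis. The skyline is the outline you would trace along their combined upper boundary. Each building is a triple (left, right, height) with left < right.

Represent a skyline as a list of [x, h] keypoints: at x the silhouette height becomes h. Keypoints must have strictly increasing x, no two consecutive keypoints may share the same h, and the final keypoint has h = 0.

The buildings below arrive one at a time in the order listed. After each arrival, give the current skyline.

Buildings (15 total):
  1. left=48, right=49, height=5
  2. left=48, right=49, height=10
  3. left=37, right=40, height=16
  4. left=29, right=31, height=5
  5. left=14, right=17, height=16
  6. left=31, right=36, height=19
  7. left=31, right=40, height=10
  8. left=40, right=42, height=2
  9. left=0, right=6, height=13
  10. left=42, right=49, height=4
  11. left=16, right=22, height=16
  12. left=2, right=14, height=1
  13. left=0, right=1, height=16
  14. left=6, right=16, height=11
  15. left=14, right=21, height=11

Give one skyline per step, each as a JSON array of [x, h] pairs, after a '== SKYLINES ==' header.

== SKYLINES ==
[[48,5],[49,0]]
[[48,10],[49,0]]
[[37,16],[40,0],[48,10],[49,0]]
[[29,5],[31,0],[37,16],[40,0],[48,10],[49,0]]
[[14,16],[17,0],[29,5],[31,0],[37,16],[40,0],[48,10],[49,0]]
[[14,16],[17,0],[29,5],[31,19],[36,0],[37,16],[40,0],[48,10],[49,0]]
[[14,16],[17,0],[29,5],[31,19],[36,10],[37,16],[40,0],[48,10],[49,0]]
[[14,16],[17,0],[29,5],[31,19],[36,10],[37,16],[40,2],[42,0],[48,10],[49,0]]
[[0,13],[6,0],[14,16],[17,0],[29,5],[31,19],[36,10],[37,16],[40,2],[42,0],[48,10],[49,0]]
[[0,13],[6,0],[14,16],[17,0],[29,5],[31,19],[36,10],[37,16],[40,2],[42,4],[48,10],[49,0]]
[[0,13],[6,0],[14,16],[22,0],[29,5],[31,19],[36,10],[37,16],[40,2],[42,4],[48,10],[49,0]]
[[0,13],[6,1],[14,16],[22,0],[29,5],[31,19],[36,10],[37,16],[40,2],[42,4],[48,10],[49,0]]
[[0,16],[1,13],[6,1],[14,16],[22,0],[29,5],[31,19],[36,10],[37,16],[40,2],[42,4],[48,10],[49,0]]
[[0,16],[1,13],[6,11],[14,16],[22,0],[29,5],[31,19],[36,10],[37,16],[40,2],[42,4],[48,10],[49,0]]
[[0,16],[1,13],[6,11],[14,16],[22,0],[29,5],[31,19],[36,10],[37,16],[40,2],[42,4],[48,10],[49,0]]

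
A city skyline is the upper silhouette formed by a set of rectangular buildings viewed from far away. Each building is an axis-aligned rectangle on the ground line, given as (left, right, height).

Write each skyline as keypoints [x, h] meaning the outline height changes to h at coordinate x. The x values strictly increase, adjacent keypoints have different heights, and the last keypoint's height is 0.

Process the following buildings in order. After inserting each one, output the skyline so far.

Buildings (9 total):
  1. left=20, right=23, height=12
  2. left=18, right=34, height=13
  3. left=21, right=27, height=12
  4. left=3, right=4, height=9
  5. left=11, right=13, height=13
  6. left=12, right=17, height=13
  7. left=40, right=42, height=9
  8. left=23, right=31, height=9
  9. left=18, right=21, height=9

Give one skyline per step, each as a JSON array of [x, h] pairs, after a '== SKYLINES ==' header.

== SKYLINES ==
[[20,12],[23,0]]
[[18,13],[34,0]]
[[18,13],[34,0]]
[[3,9],[4,0],[18,13],[34,0]]
[[3,9],[4,0],[11,13],[13,0],[18,13],[34,0]]
[[3,9],[4,0],[11,13],[17,0],[18,13],[34,0]]
[[3,9],[4,0],[11,13],[17,0],[18,13],[34,0],[40,9],[42,0]]
[[3,9],[4,0],[11,13],[17,0],[18,13],[34,0],[40,9],[42,0]]
[[3,9],[4,0],[11,13],[17,0],[18,13],[34,0],[40,9],[42,0]]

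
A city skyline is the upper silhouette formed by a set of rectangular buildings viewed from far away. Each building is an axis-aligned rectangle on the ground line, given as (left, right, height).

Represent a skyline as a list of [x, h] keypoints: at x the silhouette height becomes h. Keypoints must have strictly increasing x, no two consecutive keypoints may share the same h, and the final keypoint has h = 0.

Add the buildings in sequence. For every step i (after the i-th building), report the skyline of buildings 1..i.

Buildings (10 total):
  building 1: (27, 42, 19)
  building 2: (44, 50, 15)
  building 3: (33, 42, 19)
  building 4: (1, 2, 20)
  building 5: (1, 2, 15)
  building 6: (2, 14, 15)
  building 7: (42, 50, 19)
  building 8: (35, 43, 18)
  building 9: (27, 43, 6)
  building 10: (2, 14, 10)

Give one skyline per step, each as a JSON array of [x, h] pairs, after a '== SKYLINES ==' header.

== SKYLINES ==
[[27,19],[42,0]]
[[27,19],[42,0],[44,15],[50,0]]
[[27,19],[42,0],[44,15],[50,0]]
[[1,20],[2,0],[27,19],[42,0],[44,15],[50,0]]
[[1,20],[2,0],[27,19],[42,0],[44,15],[50,0]]
[[1,20],[2,15],[14,0],[27,19],[42,0],[44,15],[50,0]]
[[1,20],[2,15],[14,0],[27,19],[50,0]]
[[1,20],[2,15],[14,0],[27,19],[50,0]]
[[1,20],[2,15],[14,0],[27,19],[50,0]]
[[1,20],[2,15],[14,0],[27,19],[50,0]]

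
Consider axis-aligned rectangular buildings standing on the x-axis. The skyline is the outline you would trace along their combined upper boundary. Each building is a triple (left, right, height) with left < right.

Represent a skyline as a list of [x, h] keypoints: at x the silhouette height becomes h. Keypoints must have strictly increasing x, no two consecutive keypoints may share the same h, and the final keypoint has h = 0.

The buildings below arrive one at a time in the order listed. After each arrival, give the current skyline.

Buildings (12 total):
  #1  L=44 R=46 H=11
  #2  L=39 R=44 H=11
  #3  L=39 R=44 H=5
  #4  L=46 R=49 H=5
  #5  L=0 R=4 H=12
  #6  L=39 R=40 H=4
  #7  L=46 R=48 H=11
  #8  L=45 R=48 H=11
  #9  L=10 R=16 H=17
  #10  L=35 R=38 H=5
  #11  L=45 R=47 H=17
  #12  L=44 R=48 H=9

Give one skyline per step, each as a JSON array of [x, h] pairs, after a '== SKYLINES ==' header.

== SKYLINES ==
[[44,11],[46,0]]
[[39,11],[46,0]]
[[39,11],[46,0]]
[[39,11],[46,5],[49,0]]
[[0,12],[4,0],[39,11],[46,5],[49,0]]
[[0,12],[4,0],[39,11],[46,5],[49,0]]
[[0,12],[4,0],[39,11],[48,5],[49,0]]
[[0,12],[4,0],[39,11],[48,5],[49,0]]
[[0,12],[4,0],[10,17],[16,0],[39,11],[48,5],[49,0]]
[[0,12],[4,0],[10,17],[16,0],[35,5],[38,0],[39,11],[48,5],[49,0]]
[[0,12],[4,0],[10,17],[16,0],[35,5],[38,0],[39,11],[45,17],[47,11],[48,5],[49,0]]
[[0,12],[4,0],[10,17],[16,0],[35,5],[38,0],[39,11],[45,17],[47,11],[48,5],[49,0]]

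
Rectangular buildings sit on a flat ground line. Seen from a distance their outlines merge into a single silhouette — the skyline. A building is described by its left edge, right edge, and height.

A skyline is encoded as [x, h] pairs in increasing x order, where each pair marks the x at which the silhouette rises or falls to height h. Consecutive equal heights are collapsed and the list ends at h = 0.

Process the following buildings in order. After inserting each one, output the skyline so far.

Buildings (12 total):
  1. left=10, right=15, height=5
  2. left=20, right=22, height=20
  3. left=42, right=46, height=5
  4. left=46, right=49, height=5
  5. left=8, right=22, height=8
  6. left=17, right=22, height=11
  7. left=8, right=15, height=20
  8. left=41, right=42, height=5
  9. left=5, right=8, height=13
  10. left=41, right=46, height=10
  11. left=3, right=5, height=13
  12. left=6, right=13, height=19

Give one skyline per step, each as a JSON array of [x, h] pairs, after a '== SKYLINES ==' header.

== SKYLINES ==
[[10,5],[15,0]]
[[10,5],[15,0],[20,20],[22,0]]
[[10,5],[15,0],[20,20],[22,0],[42,5],[46,0]]
[[10,5],[15,0],[20,20],[22,0],[42,5],[49,0]]
[[8,8],[20,20],[22,0],[42,5],[49,0]]
[[8,8],[17,11],[20,20],[22,0],[42,5],[49,0]]
[[8,20],[15,8],[17,11],[20,20],[22,0],[42,5],[49,0]]
[[8,20],[15,8],[17,11],[20,20],[22,0],[41,5],[49,0]]
[[5,13],[8,20],[15,8],[17,11],[20,20],[22,0],[41,5],[49,0]]
[[5,13],[8,20],[15,8],[17,11],[20,20],[22,0],[41,10],[46,5],[49,0]]
[[3,13],[8,20],[15,8],[17,11],[20,20],[22,0],[41,10],[46,5],[49,0]]
[[3,13],[6,19],[8,20],[15,8],[17,11],[20,20],[22,0],[41,10],[46,5],[49,0]]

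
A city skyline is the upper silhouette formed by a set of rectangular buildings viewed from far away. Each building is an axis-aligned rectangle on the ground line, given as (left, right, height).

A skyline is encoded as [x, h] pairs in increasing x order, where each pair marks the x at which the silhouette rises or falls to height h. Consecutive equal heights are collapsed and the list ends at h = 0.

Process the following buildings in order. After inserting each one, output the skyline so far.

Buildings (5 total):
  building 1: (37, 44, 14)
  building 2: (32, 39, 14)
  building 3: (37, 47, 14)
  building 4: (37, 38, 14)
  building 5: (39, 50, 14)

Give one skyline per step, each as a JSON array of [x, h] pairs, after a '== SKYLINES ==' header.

== SKYLINES ==
[[37,14],[44,0]]
[[32,14],[44,0]]
[[32,14],[47,0]]
[[32,14],[47,0]]
[[32,14],[50,0]]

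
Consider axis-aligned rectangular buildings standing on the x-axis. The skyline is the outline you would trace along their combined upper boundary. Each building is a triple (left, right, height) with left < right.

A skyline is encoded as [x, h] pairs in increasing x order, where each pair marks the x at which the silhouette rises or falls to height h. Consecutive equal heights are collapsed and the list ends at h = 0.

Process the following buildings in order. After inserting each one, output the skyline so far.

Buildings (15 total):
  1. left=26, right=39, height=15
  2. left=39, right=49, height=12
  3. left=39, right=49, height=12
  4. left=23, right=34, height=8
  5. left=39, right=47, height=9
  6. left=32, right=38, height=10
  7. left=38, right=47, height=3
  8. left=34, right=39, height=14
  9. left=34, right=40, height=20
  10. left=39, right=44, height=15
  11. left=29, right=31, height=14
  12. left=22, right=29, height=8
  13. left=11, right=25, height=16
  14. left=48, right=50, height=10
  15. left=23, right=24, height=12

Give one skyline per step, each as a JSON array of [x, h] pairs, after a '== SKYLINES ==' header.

== SKYLINES ==
[[26,15],[39,0]]
[[26,15],[39,12],[49,0]]
[[26,15],[39,12],[49,0]]
[[23,8],[26,15],[39,12],[49,0]]
[[23,8],[26,15],[39,12],[49,0]]
[[23,8],[26,15],[39,12],[49,0]]
[[23,8],[26,15],[39,12],[49,0]]
[[23,8],[26,15],[39,12],[49,0]]
[[23,8],[26,15],[34,20],[40,12],[49,0]]
[[23,8],[26,15],[34,20],[40,15],[44,12],[49,0]]
[[23,8],[26,15],[34,20],[40,15],[44,12],[49,0]]
[[22,8],[26,15],[34,20],[40,15],[44,12],[49,0]]
[[11,16],[25,8],[26,15],[34,20],[40,15],[44,12],[49,0]]
[[11,16],[25,8],[26,15],[34,20],[40,15],[44,12],[49,10],[50,0]]
[[11,16],[25,8],[26,15],[34,20],[40,15],[44,12],[49,10],[50,0]]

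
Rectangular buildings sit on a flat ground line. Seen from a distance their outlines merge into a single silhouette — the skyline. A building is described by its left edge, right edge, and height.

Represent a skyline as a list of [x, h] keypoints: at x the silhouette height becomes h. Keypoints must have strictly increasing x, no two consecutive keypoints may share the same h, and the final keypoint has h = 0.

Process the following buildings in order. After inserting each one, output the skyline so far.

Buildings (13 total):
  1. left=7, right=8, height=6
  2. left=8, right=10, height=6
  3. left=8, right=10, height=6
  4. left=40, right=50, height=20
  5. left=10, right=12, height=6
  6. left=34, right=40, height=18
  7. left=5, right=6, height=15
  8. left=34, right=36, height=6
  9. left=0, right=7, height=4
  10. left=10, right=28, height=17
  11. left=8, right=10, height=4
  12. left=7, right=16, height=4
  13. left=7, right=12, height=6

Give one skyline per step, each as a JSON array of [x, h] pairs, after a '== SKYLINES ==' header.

== SKYLINES ==
[[7,6],[8,0]]
[[7,6],[10,0]]
[[7,6],[10,0]]
[[7,6],[10,0],[40,20],[50,0]]
[[7,6],[12,0],[40,20],[50,0]]
[[7,6],[12,0],[34,18],[40,20],[50,0]]
[[5,15],[6,0],[7,6],[12,0],[34,18],[40,20],[50,0]]
[[5,15],[6,0],[7,6],[12,0],[34,18],[40,20],[50,0]]
[[0,4],[5,15],[6,4],[7,6],[12,0],[34,18],[40,20],[50,0]]
[[0,4],[5,15],[6,4],[7,6],[10,17],[28,0],[34,18],[40,20],[50,0]]
[[0,4],[5,15],[6,4],[7,6],[10,17],[28,0],[34,18],[40,20],[50,0]]
[[0,4],[5,15],[6,4],[7,6],[10,17],[28,0],[34,18],[40,20],[50,0]]
[[0,4],[5,15],[6,4],[7,6],[10,17],[28,0],[34,18],[40,20],[50,0]]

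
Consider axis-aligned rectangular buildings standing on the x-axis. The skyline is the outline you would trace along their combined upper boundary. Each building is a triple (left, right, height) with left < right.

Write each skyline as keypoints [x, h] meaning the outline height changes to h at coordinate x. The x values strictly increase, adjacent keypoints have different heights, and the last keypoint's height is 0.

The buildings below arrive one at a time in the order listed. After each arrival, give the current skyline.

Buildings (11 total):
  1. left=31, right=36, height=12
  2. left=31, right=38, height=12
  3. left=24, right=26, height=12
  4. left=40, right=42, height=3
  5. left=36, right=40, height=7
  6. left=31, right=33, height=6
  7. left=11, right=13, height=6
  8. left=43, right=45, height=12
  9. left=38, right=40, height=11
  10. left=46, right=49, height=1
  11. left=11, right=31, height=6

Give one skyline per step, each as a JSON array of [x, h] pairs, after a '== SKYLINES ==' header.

== SKYLINES ==
[[31,12],[36,0]]
[[31,12],[38,0]]
[[24,12],[26,0],[31,12],[38,0]]
[[24,12],[26,0],[31,12],[38,0],[40,3],[42,0]]
[[24,12],[26,0],[31,12],[38,7],[40,3],[42,0]]
[[24,12],[26,0],[31,12],[38,7],[40,3],[42,0]]
[[11,6],[13,0],[24,12],[26,0],[31,12],[38,7],[40,3],[42,0]]
[[11,6],[13,0],[24,12],[26,0],[31,12],[38,7],[40,3],[42,0],[43,12],[45,0]]
[[11,6],[13,0],[24,12],[26,0],[31,12],[38,11],[40,3],[42,0],[43,12],[45,0]]
[[11,6],[13,0],[24,12],[26,0],[31,12],[38,11],[40,3],[42,0],[43,12],[45,0],[46,1],[49,0]]
[[11,6],[24,12],[26,6],[31,12],[38,11],[40,3],[42,0],[43,12],[45,0],[46,1],[49,0]]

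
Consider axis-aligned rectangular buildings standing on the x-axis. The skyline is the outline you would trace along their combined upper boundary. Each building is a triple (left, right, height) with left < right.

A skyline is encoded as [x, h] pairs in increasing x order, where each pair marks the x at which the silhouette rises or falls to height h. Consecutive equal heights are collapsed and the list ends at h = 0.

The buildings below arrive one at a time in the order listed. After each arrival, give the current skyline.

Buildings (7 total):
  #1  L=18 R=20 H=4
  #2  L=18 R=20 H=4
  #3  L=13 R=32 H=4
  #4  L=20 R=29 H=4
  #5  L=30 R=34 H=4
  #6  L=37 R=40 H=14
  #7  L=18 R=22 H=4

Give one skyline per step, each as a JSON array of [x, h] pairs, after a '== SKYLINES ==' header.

== SKYLINES ==
[[18,4],[20,0]]
[[18,4],[20,0]]
[[13,4],[32,0]]
[[13,4],[32,0]]
[[13,4],[34,0]]
[[13,4],[34,0],[37,14],[40,0]]
[[13,4],[34,0],[37,14],[40,0]]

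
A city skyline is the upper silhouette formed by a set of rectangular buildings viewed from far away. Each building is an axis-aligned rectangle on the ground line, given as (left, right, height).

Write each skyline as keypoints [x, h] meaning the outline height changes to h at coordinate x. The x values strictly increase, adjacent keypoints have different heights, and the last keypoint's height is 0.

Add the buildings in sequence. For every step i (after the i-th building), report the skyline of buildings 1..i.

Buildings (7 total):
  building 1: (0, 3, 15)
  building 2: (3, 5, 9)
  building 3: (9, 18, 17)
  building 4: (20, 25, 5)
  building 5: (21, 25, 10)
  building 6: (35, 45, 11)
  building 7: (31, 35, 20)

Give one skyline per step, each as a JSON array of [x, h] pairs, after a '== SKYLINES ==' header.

== SKYLINES ==
[[0,15],[3,0]]
[[0,15],[3,9],[5,0]]
[[0,15],[3,9],[5,0],[9,17],[18,0]]
[[0,15],[3,9],[5,0],[9,17],[18,0],[20,5],[25,0]]
[[0,15],[3,9],[5,0],[9,17],[18,0],[20,5],[21,10],[25,0]]
[[0,15],[3,9],[5,0],[9,17],[18,0],[20,5],[21,10],[25,0],[35,11],[45,0]]
[[0,15],[3,9],[5,0],[9,17],[18,0],[20,5],[21,10],[25,0],[31,20],[35,11],[45,0]]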